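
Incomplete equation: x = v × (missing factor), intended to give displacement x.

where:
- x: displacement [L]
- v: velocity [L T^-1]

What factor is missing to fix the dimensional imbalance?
t (time), dimensions [T]

x has dimensions [L] and v has dimensions [L T^-1].
The missing factor must have dimensions [L] / [L T^-1] = [T], i.e. time (t).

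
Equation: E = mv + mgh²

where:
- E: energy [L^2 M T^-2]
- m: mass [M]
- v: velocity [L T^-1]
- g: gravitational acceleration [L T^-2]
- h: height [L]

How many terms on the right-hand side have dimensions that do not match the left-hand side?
2

LHS E: [L^2 M T^-2]
- mv: [L M T^-1] ✗
- mgh²: [L^3 M T^-2] ✗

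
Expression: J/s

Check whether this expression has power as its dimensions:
Yes

The expression J/s has dimensions [L^2 M T^-3], which is exactly power [L^2 M T^-3].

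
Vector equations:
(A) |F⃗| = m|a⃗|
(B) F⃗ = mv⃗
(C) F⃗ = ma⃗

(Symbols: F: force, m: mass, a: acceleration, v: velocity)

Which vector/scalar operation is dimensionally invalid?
(B) F⃗ = mv⃗

(A) |F⃗| = m|a⃗|: LHS [L M T^-2], RHS [L M T^-2] ✓ — magnitudes of vectors are scalars
(B) F⃗ = mv⃗: LHS [L M T^-2], RHS [L M T^-1] ✗ — mass times velocity is momentum, not force; should be ma⃗
(C) F⃗ = ma⃗: LHS [L M T^-2], RHS [L M T^-2] ✓ — Force and acceleration are vectors, mass is a scalar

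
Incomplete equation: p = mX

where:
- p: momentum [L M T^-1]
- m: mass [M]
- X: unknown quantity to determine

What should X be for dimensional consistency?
X = v (velocity), dimensions [L T^-1]

p has dimensions [L M T^-1]; the rest of the RHS (m) has dimensions [M].
So X must have dimensions [L T^-1] — X = v (velocity).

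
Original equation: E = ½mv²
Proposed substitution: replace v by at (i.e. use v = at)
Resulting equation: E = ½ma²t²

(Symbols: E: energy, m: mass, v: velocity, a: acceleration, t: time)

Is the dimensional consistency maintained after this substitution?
Yes

[v] = [L T^-1] and [at] = [L T^-1]. These match, so the substitution replaces a quantity by one of the same dimensions and the result E = ½ma²t² has LHS [L^2 M T^-2] vs RHS [L^2 M T^-2] — still consistent.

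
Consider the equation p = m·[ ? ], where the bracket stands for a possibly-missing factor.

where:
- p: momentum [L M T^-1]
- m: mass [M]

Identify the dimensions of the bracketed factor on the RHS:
[L T^-1] — velocity (e.g. v)

p has dimensions [L M T^-1]; m has dimensions [M].
The bracketed factor must supply [L M T^-1] / [M] = [L T^-1].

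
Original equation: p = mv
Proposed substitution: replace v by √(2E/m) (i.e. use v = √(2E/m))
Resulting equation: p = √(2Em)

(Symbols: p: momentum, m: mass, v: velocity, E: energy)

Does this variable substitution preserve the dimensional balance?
Yes

[v] = [L T^-1] and [√(2E/m)] = [L T^-1]. These match, so the substitution replaces a quantity by one of the same dimensions and the result p = √(2Em) has LHS [L M T^-1] vs RHS [L M T^-1] — still consistent.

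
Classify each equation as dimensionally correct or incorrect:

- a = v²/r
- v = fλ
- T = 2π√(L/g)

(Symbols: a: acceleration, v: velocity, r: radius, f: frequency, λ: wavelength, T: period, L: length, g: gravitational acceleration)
Dimensionally correct: a = v²/r, v = fλ, T = 2π√(L/g)
Dimensionally incorrect: none
Ordered (correct first, then incorrect): a = v²/r, v = fλ, T = 2π√(L/g)

- a = v²/r: LHS [L T^-2], RHS [L T^-2] → correct ✓
- v = fλ: LHS [L T^-1], RHS [L T^-1] → correct ✓
- T = 2π√(L/g): LHS [T], RHS [T] → correct ✓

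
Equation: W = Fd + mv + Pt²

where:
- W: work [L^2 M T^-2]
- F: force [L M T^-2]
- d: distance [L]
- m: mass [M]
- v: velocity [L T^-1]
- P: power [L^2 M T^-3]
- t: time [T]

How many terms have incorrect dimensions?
2

LHS W: [L^2 M T^-2]
- Fd: [L^2 M T^-2] ✓
- mv: [L M T^-1] ✗
- Pt²: [L^2 M T^-1] ✗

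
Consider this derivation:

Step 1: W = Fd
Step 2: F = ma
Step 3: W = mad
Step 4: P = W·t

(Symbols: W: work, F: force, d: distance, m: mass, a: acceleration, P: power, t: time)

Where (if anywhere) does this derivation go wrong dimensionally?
Step 4

Step 1: W = Fd → LHS [L^2 M T^-2], RHS [L^2 M T^-2] ✓
Step 2: F = ma → LHS [L M T^-2], RHS [L M T^-2] ✓
Step 3: W = mad → LHS [L^2 M T^-2], RHS [L^2 M T^-2] ✓
Step 4: P = W·t → LHS [L^2 M T^-3], RHS [L^2 M T^-1] ✗

The first dimensional inconsistency appears in step 4: P = W·t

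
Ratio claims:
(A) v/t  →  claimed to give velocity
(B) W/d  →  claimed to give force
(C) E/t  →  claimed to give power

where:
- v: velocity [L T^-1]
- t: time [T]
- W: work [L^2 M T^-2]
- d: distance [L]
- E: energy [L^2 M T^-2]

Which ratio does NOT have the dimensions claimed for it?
(A) v/t does not give velocity

(A) v/t: [L T^-2] ≠ velocity [L T^-1] ✗
(B) W/d: [L M T^-2] = force [L M T^-2] ✓
(C) E/t: [L^2 M T^-3] = power [L^2 M T^-3] ✓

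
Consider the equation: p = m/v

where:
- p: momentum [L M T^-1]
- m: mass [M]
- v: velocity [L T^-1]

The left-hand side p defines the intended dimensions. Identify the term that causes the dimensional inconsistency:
The right-hand side term m/v

p has dimensions [L M T^-1], but m/v has dimensions [L^-1 M T], so the term m/v is dimensionally wrong for p.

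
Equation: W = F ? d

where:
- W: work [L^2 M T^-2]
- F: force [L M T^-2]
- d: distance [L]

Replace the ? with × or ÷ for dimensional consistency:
multiplication (×): W = F × d

W [L^2 M T^-2]; F [L M T^-2]; d [L].
F × d → [L^2 M T^-2] ✓
F ÷ d → [M T^-2] ✗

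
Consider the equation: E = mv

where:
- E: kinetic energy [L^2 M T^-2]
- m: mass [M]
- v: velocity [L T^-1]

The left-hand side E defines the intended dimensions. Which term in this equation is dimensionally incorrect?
The right-hand side term mv

E has dimensions [L^2 M T^-2], but mv has dimensions [L M T^-1], so the term mv is dimensionally wrong for E.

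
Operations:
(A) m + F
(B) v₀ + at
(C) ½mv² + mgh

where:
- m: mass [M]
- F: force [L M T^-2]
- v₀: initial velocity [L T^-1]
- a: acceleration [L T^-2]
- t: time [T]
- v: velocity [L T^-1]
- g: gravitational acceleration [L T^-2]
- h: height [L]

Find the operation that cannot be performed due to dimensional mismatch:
(A) m + F

(A) m + F: m [M] and F [L M T^-2] — different dimensions cannot be added/subtracted ✗
(B) v₀ + at: v₀ [L T^-1] and at [L T^-1] — same dimensions ✓
(C) ½mv² + mgh: ½mv² [L^2 M T^-2] and mgh [L^2 M T^-2] — same dimensions ✓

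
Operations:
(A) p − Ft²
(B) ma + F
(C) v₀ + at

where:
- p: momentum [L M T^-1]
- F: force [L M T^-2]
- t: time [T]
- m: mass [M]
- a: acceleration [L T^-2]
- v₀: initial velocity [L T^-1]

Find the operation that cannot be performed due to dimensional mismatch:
(A) p − Ft²

(A) p − Ft²: p [L M T^-1] and Ft² [L M] — different dimensions cannot be added/subtracted ✗
(B) ma + F: ma [L M T^-2] and F [L M T^-2] — same dimensions ✓
(C) v₀ + at: v₀ [L T^-1] and at [L T^-1] — same dimensions ✓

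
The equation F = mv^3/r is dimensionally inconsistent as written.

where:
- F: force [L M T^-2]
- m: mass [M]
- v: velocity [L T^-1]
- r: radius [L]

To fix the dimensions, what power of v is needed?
The exponent of v should be 2: F = mv^2/r

The LHS F has dimensions [L M T^-2]; v has dimensions [L T^-1].
As written, the RHS mv^3/r (exponent 3 on v) has dimensions [L^2 M T^-3], which does not match.
With exponent 2, the RHS mv^2/r has dimensions [L M T^-2], matching the LHS.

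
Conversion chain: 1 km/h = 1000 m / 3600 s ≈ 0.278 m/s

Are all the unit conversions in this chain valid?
The chain is correct (no errors).

Correct: 1 km = 1000 m, 1 h = 3600 s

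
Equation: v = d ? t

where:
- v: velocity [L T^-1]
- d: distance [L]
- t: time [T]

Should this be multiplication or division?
division (÷): v = d ÷ t

v [L T^-1]; d [L]; t [T].
d × t → [L T] ✗
d ÷ t → [L T^-1] ✓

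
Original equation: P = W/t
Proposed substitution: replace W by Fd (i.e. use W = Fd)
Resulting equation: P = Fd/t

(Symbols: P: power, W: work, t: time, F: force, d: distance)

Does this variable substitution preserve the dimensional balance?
Yes

[W] = [L^2 M T^-2] and [Fd] = [L^2 M T^-2]. These match, so the substitution replaces a quantity by one of the same dimensions and the result P = Fd/t has LHS [L^2 M T^-3] vs RHS [L^2 M T^-3] — still consistent.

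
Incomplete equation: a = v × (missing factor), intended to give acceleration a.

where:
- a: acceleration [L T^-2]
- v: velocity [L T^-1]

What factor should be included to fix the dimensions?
1/t (inverse time), dimensions [T^-1]

a has dimensions [L T^-2] and v has dimensions [L T^-1].
The missing factor must have dimensions [L T^-2] / [L T^-1] = [T^-1], i.e. inverse time (1/t).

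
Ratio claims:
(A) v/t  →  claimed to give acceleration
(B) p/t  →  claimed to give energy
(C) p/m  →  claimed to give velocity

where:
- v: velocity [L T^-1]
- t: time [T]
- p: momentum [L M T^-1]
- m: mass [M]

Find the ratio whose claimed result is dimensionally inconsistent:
(B) p/t does not give energy

(A) v/t: [L T^-2] = acceleration [L T^-2] ✓
(B) p/t: [L M T^-2] ≠ energy [L^2 M T^-2] ✗
(C) p/m: [L T^-1] = velocity [L T^-1] ✓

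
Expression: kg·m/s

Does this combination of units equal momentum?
Yes

The expression kg·m/s has dimensions [L M T^-1], which is exactly momentum [L M T^-1].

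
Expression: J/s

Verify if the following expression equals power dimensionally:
Yes

The expression J/s has dimensions [L^2 M T^-3], which is exactly power [L^2 M T^-3].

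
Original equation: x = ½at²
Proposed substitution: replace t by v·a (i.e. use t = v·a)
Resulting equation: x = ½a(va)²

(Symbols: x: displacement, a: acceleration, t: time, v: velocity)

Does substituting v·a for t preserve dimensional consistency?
No

[t] = [T] and [v·a] = [L^2 T^-3]. These differ, so the substitution replaces a quantity by one of different dimensions and the result x = ½a(va)² has LHS [L] vs RHS [L^5 T^-8] — inconsistent.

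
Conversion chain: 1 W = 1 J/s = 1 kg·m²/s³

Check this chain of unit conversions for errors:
The chain is correct (no errors).

Correct: Watt is Joule per second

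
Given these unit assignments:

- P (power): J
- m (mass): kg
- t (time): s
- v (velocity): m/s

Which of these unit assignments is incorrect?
P

The variable P (power) should have units W, not J.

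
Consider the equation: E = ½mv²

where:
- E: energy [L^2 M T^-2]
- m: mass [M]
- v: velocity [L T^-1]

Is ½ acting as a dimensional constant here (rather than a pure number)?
No

E has dimensions [L^2 M T^-2] and mv² already has dimensions [L^2 M T^-2], so the equation balances without ½ contributing any dimensions. ½ is a pure (dimensionless) number; changing or removing it would not affect dimensional consistency.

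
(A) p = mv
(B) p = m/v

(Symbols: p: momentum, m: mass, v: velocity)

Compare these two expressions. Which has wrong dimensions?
(B)

(A) p = mv: LHS [L M T^-1], RHS [L M T^-1] ✓
(B) p = m/v: LHS [L M T^-1], RHS [L^-1 M T] ✗

Expression (B) p = m/v is dimensionally incorrect.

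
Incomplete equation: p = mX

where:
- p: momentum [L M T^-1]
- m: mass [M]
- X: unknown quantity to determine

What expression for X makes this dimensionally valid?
X = v (velocity), dimensions [L T^-1]

p has dimensions [L M T^-1]; the rest of the RHS (m) has dimensions [M].
So X must have dimensions [L T^-1] — X = v (velocity).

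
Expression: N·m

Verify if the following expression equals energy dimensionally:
Yes

The expression N·m has dimensions [L^2 M T^-2], which is exactly energy [L^2 M T^-2].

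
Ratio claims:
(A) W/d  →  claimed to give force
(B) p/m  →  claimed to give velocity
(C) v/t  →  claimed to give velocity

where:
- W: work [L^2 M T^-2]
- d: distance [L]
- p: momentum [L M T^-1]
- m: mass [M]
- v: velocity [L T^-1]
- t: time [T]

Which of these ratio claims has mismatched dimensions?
(C) v/t does not give velocity

(A) W/d: [L M T^-2] = force [L M T^-2] ✓
(B) p/m: [L T^-1] = velocity [L T^-1] ✓
(C) v/t: [L T^-2] ≠ velocity [L T^-1] ✗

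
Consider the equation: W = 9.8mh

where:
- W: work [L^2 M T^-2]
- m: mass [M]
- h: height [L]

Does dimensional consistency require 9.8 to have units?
Yes

W has dimensions [L^2 M T^-2], while mh alone has dimensions [L M]. For the equation to balance, the factor 9.8 must carry dimensions [L T^-2] — it is a dimensional constant (a numerical value of a physical quantity with its units suppressed), not a pure number.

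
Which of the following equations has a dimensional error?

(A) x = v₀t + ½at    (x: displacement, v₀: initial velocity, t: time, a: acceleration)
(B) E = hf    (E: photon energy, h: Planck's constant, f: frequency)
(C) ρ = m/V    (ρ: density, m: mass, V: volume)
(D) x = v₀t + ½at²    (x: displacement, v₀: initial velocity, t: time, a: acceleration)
(A) x = v₀t + ½at

The equation (A) x = v₀t + ½at is dimensionally incorrect.

LHS (x): [L]
RHS terms:
  - v₀t: [L] ✓
  - ½at: [L T^-1] ✗ (does not match LHS)

The dimensions do not match. The other three equations balance.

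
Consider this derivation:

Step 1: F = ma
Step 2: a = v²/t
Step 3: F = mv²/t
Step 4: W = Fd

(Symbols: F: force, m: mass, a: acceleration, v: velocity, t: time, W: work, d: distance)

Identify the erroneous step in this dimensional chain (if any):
Step 2

Step 1: F = ma → LHS [L M T^-2], RHS [L M T^-2] ✓
Step 2: a = v²/t → LHS [L T^-2], RHS [L^2 T^-3] ✗

The first dimensional inconsistency appears in step 2: a = v²/t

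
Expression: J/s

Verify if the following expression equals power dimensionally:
Yes

The expression J/s has dimensions [L^2 M T^-3], which is exactly power [L^2 M T^-3].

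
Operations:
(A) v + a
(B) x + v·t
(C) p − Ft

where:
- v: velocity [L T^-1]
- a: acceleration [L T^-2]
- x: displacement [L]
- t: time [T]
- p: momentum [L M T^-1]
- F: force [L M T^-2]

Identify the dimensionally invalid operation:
(A) v + a

(A) v + a: v [L T^-1] and a [L T^-2] — different dimensions cannot be added/subtracted ✗
(B) x + v·t: x [L] and v·t [L] — same dimensions ✓
(C) p − Ft: p [L M T^-1] and Ft [L M T^-1] — same dimensions ✓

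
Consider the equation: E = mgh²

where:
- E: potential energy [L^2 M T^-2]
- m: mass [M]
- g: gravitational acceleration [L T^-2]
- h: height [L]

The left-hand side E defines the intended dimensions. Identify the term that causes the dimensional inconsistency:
The right-hand side term mgh²

E has dimensions [L^2 M T^-2], but mgh² has dimensions [L^3 M T^-2], so the term mgh² is dimensionally wrong for E.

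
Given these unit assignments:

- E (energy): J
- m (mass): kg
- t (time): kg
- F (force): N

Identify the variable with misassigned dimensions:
t

The variable t (time) should have units s, not kg.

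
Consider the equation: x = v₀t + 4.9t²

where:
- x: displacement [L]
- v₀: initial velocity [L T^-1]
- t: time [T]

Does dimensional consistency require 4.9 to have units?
Yes

x has dimensions [L], while t² alone has dimensions [T^2]. For the equation to balance, the factor 4.9 must carry dimensions [L T^-2] — it is a dimensional constant (a numerical value of a physical quantity with its units suppressed), not a pure number.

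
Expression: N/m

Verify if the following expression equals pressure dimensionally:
No

The expression N/m has dimensions [M T^-2], but pressure has dimensions [L^-1 M T^-2].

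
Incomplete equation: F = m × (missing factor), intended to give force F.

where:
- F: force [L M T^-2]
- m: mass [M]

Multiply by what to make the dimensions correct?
a (acceleration), dimensions [L T^-2]

F has dimensions [L M T^-2] and m has dimensions [M].
The missing factor must have dimensions [L M T^-2] / [M] = [L T^-2], i.e. acceleration (a).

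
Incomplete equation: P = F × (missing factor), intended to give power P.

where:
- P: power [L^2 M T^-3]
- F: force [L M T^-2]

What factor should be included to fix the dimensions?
v (velocity), dimensions [L T^-1]

P has dimensions [L^2 M T^-3] and F has dimensions [L M T^-2].
The missing factor must have dimensions [L^2 M T^-3] / [L M T^-2] = [L T^-1], i.e. velocity (v).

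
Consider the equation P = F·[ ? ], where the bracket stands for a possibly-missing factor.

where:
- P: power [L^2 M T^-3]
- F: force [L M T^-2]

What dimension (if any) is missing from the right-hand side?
[L T^-1] — velocity (e.g. v)

P has dimensions [L^2 M T^-3]; F has dimensions [L M T^-2].
The bracketed factor must supply [L^2 M T^-3] / [L M T^-2] = [L T^-1].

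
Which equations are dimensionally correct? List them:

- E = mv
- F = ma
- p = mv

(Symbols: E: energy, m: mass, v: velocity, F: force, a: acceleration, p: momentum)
Dimensionally correct: F = ma, p = mv
Dimensionally incorrect: E = mv
Ordered (correct first, then incorrect): F = ma, p = mv, E = mv

- E = mv: LHS [L^2 M T^-2], RHS [L M T^-1] → incorrect ✗
- F = ma: LHS [L M T^-2], RHS [L M T^-2] → correct ✓
- p = mv: LHS [L M T^-1], RHS [L M T^-1] → correct ✓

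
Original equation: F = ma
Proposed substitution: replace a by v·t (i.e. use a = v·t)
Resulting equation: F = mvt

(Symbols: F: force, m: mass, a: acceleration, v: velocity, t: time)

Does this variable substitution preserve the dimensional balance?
No

[a] = [L T^-2] and [v·t] = [L]. These differ, so the substitution replaces a quantity by one of different dimensions and the result F = mvt has LHS [L M T^-2] vs RHS [L M] — inconsistent.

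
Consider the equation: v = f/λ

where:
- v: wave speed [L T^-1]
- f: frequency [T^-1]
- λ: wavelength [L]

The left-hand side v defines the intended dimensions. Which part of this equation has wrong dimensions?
The right-hand side term f/λ

v has dimensions [L T^-1], but f/λ has dimensions [L^-1 T^-1], so the term f/λ is dimensionally wrong for v.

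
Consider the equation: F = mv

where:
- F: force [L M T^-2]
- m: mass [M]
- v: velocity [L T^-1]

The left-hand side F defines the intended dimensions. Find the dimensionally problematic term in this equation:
The right-hand side term mv

F has dimensions [L M T^-2], but mv has dimensions [L M T^-1], so the term mv is dimensionally wrong for F.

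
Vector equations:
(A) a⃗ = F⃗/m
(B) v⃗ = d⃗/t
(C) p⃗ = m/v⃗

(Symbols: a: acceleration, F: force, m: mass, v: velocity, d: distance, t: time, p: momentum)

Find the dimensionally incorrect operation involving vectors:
(C) p⃗ = m/v⃗

(A) a⃗ = F⃗/m: LHS [L T^-2], RHS [L T^-2] ✓ — force (vector) divided by mass (scalar)
(B) v⃗ = d⃗/t: LHS [L T^-1], RHS [L T^-1] ✓ — displacement (vector) divided by time (scalar)
(C) p⃗ = m/v⃗: LHS [L M T^-1], RHS [L^-1 M T] ✗ — momentum is mass times velocity; should be mv⃗ (and division by a vector is undefined)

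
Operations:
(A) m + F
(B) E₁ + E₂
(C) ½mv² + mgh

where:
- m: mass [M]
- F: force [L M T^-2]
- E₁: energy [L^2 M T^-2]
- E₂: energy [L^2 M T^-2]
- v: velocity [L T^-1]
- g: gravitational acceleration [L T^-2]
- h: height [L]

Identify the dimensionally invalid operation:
(A) m + F

(A) m + F: m [M] and F [L M T^-2] — different dimensions cannot be added/subtracted ✗
(B) E₁ + E₂: E₁ [L^2 M T^-2] and E₂ [L^2 M T^-2] — same dimensions ✓
(C) ½mv² + mgh: ½mv² [L^2 M T^-2] and mgh [L^2 M T^-2] — same dimensions ✓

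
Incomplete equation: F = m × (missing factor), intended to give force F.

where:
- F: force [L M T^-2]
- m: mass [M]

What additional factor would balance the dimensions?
a (acceleration), dimensions [L T^-2]

F has dimensions [L M T^-2] and m has dimensions [M].
The missing factor must have dimensions [L M T^-2] / [M] = [L T^-2], i.e. acceleration (a).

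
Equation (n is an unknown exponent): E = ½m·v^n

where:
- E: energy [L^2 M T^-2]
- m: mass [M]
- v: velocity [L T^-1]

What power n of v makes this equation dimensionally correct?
n = 2

E has dimensions [L^2 M T^-2]; v has dimensions [L T^-1].
The rest of the RHS has dimensions [M], so v^n must supply [L^2 T^-2].
With n = 2: ½m·v^2 has dimensions [L^2 M T^-2], matching the LHS ✓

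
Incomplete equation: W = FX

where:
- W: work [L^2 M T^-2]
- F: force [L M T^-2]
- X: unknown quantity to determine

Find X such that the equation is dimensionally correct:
X = d (distance), dimensions [L]

W has dimensions [L^2 M T^-2]; the rest of the RHS (F) has dimensions [L M T^-2].
So X must have dimensions [L] — X = d (distance).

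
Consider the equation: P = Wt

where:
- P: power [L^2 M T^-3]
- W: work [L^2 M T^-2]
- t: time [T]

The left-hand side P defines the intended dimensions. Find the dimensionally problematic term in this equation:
The right-hand side term Wt

P has dimensions [L^2 M T^-3], but Wt has dimensions [L^2 M T^-1], so the term Wt is dimensionally wrong for P.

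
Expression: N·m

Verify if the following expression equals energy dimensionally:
Yes

The expression N·m has dimensions [L^2 M T^-2], which is exactly energy [L^2 M T^-2].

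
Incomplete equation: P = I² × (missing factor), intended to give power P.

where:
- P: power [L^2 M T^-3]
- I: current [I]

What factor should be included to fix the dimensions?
R (resistance), dimensions [I^-2 L^2 M T^-3]

P has dimensions [L^2 M T^-3] and I² has dimensions [I^2].
The missing factor must have dimensions [L^2 M T^-3] / [I^2] = [I^-2 L^2 M T^-3], i.e. resistance (R).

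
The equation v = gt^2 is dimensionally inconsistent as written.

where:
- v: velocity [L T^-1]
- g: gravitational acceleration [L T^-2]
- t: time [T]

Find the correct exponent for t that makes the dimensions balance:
The exponent of t should be 1: v = gt

The LHS v has dimensions [L T^-1]; t has dimensions [T].
As written, the RHS gt^2 (exponent 2 on t) has dimensions [L], which does not match.
With exponent 1, the RHS gt has dimensions [L T^-1], matching the LHS.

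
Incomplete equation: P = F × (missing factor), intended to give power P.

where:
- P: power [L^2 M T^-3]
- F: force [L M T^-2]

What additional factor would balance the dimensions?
v (velocity), dimensions [L T^-1]

P has dimensions [L^2 M T^-3] and F has dimensions [L M T^-2].
The missing factor must have dimensions [L^2 M T^-3] / [L M T^-2] = [L T^-1], i.e. velocity (v).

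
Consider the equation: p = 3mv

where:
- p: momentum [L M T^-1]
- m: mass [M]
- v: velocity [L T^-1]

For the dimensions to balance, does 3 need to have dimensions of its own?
No

p has dimensions [L M T^-1] and mv already has dimensions [L M T^-1], so the equation balances without 3 contributing any dimensions. 3 is a pure (dimensionless) number; changing or removing it would not affect dimensional consistency.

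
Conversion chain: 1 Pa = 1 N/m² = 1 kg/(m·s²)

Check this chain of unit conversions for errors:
The chain is correct (no errors).

Correct: Pascal is Newton per square meter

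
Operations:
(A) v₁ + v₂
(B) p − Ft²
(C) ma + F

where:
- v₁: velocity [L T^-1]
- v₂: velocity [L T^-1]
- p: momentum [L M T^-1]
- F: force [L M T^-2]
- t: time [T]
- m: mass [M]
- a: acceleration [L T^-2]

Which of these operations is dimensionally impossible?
(B) p − Ft²

(A) v₁ + v₂: v₁ [L T^-1] and v₂ [L T^-1] — same dimensions ✓
(B) p − Ft²: p [L M T^-1] and Ft² [L M] — different dimensions cannot be added/subtracted ✗
(C) ma + F: ma [L M T^-2] and F [L M T^-2] — same dimensions ✓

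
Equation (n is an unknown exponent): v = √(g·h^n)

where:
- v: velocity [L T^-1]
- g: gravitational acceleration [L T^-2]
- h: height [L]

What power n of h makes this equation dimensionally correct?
n = 1

v has dimensions [L T^-1]; h has dimensions [L].
With n = 1: √(g·h^1) has dimensions [L T^-1], matching the LHS ✓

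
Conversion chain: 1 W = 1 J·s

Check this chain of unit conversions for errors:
The chain is incorrect (it contains an error).

Incorrect: Watt is J/s, not J·s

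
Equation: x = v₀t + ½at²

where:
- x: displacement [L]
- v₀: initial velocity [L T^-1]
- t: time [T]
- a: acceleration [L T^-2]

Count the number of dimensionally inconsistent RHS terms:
0

LHS x: [L]
- v₀t: [L] ✓
- ½at²: [L] ✓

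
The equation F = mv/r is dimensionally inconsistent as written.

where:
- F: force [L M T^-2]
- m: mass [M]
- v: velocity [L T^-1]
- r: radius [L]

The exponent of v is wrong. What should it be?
The exponent of v should be 2: F = mv^2/r

The LHS F has dimensions [L M T^-2]; v has dimensions [L T^-1].
As written, the RHS mv/r (exponent 1 on v) has dimensions [M T^-1], which does not match.
With exponent 2, the RHS mv^2/r has dimensions [L M T^-2], matching the LHS.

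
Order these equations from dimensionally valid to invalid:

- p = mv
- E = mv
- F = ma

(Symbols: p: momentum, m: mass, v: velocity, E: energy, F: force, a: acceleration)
Dimensionally correct: p = mv, F = ma
Dimensionally incorrect: E = mv
Ordered (correct first, then incorrect): p = mv, F = ma, E = mv

- p = mv: LHS [L M T^-1], RHS [L M T^-1] → correct ✓
- E = mv: LHS [L^2 M T^-2], RHS [L M T^-1] → incorrect ✗
- F = ma: LHS [L M T^-2], RHS [L M T^-2] → correct ✓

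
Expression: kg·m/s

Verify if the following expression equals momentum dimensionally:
Yes

The expression kg·m/s has dimensions [L M T^-1], which is exactly momentum [L M T^-1].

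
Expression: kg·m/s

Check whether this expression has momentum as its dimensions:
Yes

The expression kg·m/s has dimensions [L M T^-1], which is exactly momentum [L M T^-1].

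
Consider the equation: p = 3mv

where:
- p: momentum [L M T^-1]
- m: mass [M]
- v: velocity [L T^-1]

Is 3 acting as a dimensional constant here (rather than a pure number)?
No

p has dimensions [L M T^-1] and mv already has dimensions [L M T^-1], so the equation balances without 3 contributing any dimensions. 3 is a pure (dimensionless) number; changing or removing it would not affect dimensional consistency.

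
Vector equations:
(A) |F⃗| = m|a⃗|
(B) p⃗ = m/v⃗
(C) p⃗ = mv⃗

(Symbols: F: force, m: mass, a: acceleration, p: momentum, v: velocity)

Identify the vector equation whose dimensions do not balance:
(B) p⃗ = m/v⃗

(A) |F⃗| = m|a⃗|: LHS [L M T^-2], RHS [L M T^-2] ✓ — magnitudes of vectors are scalars
(B) p⃗ = m/v⃗: LHS [L M T^-1], RHS [L^-1 M T] ✗ — momentum is mass times velocity; should be mv⃗ (and division by a vector is undefined)
(C) p⃗ = mv⃗: LHS [L M T^-1], RHS [L M T^-1] ✓ — mass (scalar) times velocity (vector)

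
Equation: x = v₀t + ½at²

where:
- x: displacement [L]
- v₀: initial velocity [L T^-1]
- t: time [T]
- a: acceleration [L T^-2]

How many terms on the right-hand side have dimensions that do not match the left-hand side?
0

LHS x: [L]
- v₀t: [L] ✓
- ½at²: [L] ✓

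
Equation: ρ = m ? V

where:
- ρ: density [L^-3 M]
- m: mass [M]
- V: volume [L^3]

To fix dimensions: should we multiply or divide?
division (÷): ρ = m ÷ V

ρ [L^-3 M]; m [M]; V [L^3].
m × V → [L^3 M] ✗
m ÷ V → [L^-3 M] ✓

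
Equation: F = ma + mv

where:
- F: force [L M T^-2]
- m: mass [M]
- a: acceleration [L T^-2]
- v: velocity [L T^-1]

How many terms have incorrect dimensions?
1

LHS F: [L M T^-2]
- ma: [L M T^-2] ✓
- mv: [L M T^-1] ✗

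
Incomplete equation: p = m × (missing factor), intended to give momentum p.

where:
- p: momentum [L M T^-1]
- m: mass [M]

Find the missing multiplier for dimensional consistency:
v (velocity), dimensions [L T^-1]

p has dimensions [L M T^-1] and m has dimensions [M].
The missing factor must have dimensions [L M T^-1] / [M] = [L T^-1], i.e. velocity (v).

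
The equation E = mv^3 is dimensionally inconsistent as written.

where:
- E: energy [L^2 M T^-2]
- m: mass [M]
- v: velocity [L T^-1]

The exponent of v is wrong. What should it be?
The exponent of v should be 2: E = mv^2

The LHS E has dimensions [L^2 M T^-2]; v has dimensions [L T^-1].
As written, the RHS mv^3 (exponent 3 on v) has dimensions [L^3 M T^-3], which does not match.
With exponent 2, the RHS mv^2 has dimensions [L^2 M T^-2], matching the LHS.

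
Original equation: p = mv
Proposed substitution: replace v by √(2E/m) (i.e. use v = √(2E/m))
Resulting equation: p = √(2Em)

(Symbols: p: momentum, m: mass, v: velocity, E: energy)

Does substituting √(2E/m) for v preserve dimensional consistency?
Yes

[v] = [L T^-1] and [√(2E/m)] = [L T^-1]. These match, so the substitution replaces a quantity by one of the same dimensions and the result p = √(2Em) has LHS [L M T^-1] vs RHS [L M T^-1] — still consistent.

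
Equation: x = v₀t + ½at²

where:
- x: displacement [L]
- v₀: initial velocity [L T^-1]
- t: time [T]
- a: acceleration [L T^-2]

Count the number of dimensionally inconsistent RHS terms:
0

LHS x: [L]
- v₀t: [L] ✓
- ½at²: [L] ✓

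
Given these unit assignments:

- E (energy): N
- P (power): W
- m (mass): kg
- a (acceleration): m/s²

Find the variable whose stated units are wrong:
E

The variable E (energy) should have units J, not N.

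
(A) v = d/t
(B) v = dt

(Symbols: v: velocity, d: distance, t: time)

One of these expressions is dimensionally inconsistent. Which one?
(B)

(A) v = d/t: LHS [L T^-1], RHS [L T^-1] ✓
(B) v = dt: LHS [L T^-1], RHS [L T] ✗

Expression (B) v = dt is dimensionally incorrect.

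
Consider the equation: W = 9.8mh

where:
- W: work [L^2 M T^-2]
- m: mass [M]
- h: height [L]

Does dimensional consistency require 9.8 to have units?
Yes

W has dimensions [L^2 M T^-2], while mh alone has dimensions [L M]. For the equation to balance, the factor 9.8 must carry dimensions [L T^-2] — it is a dimensional constant (a numerical value of a physical quantity with its units suppressed), not a pure number.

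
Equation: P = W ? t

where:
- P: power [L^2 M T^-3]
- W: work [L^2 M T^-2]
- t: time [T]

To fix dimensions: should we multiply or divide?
division (÷): P = W ÷ t

P [L^2 M T^-3]; W [L^2 M T^-2]; t [T].
W × t → [L^2 M T^-1] ✗
W ÷ t → [L^2 M T^-3] ✓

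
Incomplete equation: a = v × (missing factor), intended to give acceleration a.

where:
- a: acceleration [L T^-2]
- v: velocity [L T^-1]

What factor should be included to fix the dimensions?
1/t (inverse time), dimensions [T^-1]

a has dimensions [L T^-2] and v has dimensions [L T^-1].
The missing factor must have dimensions [L T^-2] / [L T^-1] = [T^-1], i.e. inverse time (1/t).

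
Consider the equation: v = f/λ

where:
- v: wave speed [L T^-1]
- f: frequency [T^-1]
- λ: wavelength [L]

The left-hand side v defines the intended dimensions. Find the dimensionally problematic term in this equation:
The right-hand side term f/λ

v has dimensions [L T^-1], but f/λ has dimensions [L^-1 T^-1], so the term f/λ is dimensionally wrong for v.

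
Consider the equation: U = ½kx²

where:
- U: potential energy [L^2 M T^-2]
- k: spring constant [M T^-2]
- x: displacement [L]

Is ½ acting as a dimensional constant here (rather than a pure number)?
No

U has dimensions [L^2 M T^-2] and kx² already has dimensions [L^2 M T^-2], so the equation balances without ½ contributing any dimensions. ½ is a pure (dimensionless) number; changing or removing it would not affect dimensional consistency.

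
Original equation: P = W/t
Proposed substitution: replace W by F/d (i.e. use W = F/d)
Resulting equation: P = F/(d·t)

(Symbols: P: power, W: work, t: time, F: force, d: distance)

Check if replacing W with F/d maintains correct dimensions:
No

[W] = [L^2 M T^-2] and [F/d] = [M T^-2]. These differ, so the substitution replaces a quantity by one of different dimensions and the result P = F/(d·t) has LHS [L^2 M T^-3] vs RHS [M T^-3] — inconsistent.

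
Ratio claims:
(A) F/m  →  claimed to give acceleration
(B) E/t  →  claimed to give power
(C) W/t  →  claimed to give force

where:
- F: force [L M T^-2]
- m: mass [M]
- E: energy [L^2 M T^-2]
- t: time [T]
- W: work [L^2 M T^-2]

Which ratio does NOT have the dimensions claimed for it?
(C) W/t does not give force

(A) F/m: [L T^-2] = acceleration [L T^-2] ✓
(B) E/t: [L^2 M T^-3] = power [L^2 M T^-3] ✓
(C) W/t: [L^2 M T^-3] ≠ force [L M T^-2] ✗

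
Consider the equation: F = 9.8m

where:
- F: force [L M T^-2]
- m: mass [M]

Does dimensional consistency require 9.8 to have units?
Yes

F has dimensions [L M T^-2], while m alone has dimensions [M]. For the equation to balance, the factor 9.8 must carry dimensions [L T^-2] — it is a dimensional constant (a numerical value of a physical quantity with its units suppressed), not a pure number.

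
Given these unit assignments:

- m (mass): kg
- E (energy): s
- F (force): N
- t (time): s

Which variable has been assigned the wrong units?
E

The variable E (energy) should have units J, not s.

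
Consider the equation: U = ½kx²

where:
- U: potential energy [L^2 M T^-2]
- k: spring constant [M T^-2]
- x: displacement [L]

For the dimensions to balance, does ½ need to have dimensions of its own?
No

U has dimensions [L^2 M T^-2] and kx² already has dimensions [L^2 M T^-2], so the equation balances without ½ contributing any dimensions. ½ is a pure (dimensionless) number; changing or removing it would not affect dimensional consistency.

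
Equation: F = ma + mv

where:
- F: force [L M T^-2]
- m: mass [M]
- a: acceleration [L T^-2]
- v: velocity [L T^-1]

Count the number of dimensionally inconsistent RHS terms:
1

LHS F: [L M T^-2]
- ma: [L M T^-2] ✓
- mv: [L M T^-1] ✗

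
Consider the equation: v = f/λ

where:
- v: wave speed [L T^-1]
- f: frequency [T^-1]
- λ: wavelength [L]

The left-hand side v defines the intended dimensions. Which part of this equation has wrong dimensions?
The right-hand side term f/λ

v has dimensions [L T^-1], but f/λ has dimensions [L^-1 T^-1], so the term f/λ is dimensionally wrong for v.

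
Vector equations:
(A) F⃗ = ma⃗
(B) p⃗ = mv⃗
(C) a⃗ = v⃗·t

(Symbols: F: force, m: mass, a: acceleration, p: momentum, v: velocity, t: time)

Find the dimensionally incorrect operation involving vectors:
(C) a⃗ = v⃗·t

(A) F⃗ = ma⃗: LHS [L M T^-2], RHS [L M T^-2] ✓ — Force and acceleration are vectors, mass is a scalar
(B) p⃗ = mv⃗: LHS [L M T^-1], RHS [L M T^-1] ✓ — mass (scalar) times velocity (vector)
(C) a⃗ = v⃗·t: LHS [L T^-2], RHS [L] ✗ — acceleration is velocity per time; should be v⃗/t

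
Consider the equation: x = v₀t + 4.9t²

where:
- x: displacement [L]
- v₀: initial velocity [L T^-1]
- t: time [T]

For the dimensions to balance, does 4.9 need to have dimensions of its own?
Yes

x has dimensions [L], while t² alone has dimensions [T^2]. For the equation to balance, the factor 4.9 must carry dimensions [L T^-2] — it is a dimensional constant (a numerical value of a physical quantity with its units suppressed), not a pure number.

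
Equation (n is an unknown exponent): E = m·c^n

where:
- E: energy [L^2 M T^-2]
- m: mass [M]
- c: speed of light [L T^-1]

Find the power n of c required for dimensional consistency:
n = 2

E has dimensions [L^2 M T^-2]; c has dimensions [L T^-1].
The rest of the RHS has dimensions [M], so c^n must supply [L^2 T^-2].
With n = 2: m·c^2 has dimensions [L^2 M T^-2], matching the LHS ✓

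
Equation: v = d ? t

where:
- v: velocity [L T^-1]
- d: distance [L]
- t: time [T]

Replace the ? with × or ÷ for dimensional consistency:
division (÷): v = d ÷ t

v [L T^-1]; d [L]; t [T].
d × t → [L T] ✗
d ÷ t → [L T^-1] ✓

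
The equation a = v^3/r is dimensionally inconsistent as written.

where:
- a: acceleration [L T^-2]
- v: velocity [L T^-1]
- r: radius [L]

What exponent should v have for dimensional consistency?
The exponent of v should be 2: a = v^2/r

The LHS a has dimensions [L T^-2]; v has dimensions [L T^-1].
As written, the RHS v^3/r (exponent 3 on v) has dimensions [L^2 T^-3], which does not match.
With exponent 2, the RHS v^2/r has dimensions [L T^-2], matching the LHS.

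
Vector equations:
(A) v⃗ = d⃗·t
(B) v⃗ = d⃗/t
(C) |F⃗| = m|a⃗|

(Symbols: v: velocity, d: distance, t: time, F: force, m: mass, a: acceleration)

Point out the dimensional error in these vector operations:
(A) v⃗ = d⃗·t

(A) v⃗ = d⃗·t: LHS [L T^-1], RHS [L T] ✗ — velocity is displacement per time; should be d⃗/t
(B) v⃗ = d⃗/t: LHS [L T^-1], RHS [L T^-1] ✓ — displacement (vector) divided by time (scalar)
(C) |F⃗| = m|a⃗|: LHS [L M T^-2], RHS [L M T^-2] ✓ — magnitudes of vectors are scalars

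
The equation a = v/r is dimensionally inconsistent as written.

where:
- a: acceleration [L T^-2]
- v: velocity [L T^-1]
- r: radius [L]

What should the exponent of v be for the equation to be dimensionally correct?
The exponent of v should be 2: a = v^2/r

The LHS a has dimensions [L T^-2]; v has dimensions [L T^-1].
As written, the RHS v/r (exponent 1 on v) has dimensions [T^-1], which does not match.
With exponent 2, the RHS v^2/r has dimensions [L T^-2], matching the LHS.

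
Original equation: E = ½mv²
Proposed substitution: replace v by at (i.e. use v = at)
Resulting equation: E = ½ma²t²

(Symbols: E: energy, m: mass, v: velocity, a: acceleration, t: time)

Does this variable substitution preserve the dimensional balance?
Yes

[v] = [L T^-1] and [at] = [L T^-1]. These match, so the substitution replaces a quantity by one of the same dimensions and the result E = ½ma²t² has LHS [L^2 M T^-2] vs RHS [L^2 M T^-2] — still consistent.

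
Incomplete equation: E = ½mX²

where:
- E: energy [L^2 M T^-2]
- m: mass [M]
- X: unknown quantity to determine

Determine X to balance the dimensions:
X = v (velocity), dimensions [L T^-1]

E has dimensions [L^2 M T^-2]; the rest of the RHS (½m) has dimensions [M].
So X² must have dimensions [L^2 T^-2], i.e. X has dimensions [L T^-1] — X = v (velocity).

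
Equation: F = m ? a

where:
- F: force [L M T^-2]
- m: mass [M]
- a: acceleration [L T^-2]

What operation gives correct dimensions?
multiplication (×): F = m × a

F [L M T^-2]; m [M]; a [L T^-2].
m × a → [L M T^-2] ✓
m ÷ a → [L^-1 M T^2] ✗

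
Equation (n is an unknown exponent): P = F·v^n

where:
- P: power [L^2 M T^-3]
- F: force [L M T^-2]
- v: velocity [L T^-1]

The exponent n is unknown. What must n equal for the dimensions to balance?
n = 1

P has dimensions [L^2 M T^-3]; v has dimensions [L T^-1].
The rest of the RHS has dimensions [L M T^-2], so v^n must supply [L T^-1].
With n = 1: F·v^1 has dimensions [L^2 M T^-3], matching the LHS ✓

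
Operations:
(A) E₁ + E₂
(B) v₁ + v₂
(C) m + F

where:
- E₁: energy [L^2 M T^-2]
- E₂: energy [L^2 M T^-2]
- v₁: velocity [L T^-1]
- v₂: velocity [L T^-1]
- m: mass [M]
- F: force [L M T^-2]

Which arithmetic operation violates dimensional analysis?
(C) m + F

(A) E₁ + E₂: E₁ [L^2 M T^-2] and E₂ [L^2 M T^-2] — same dimensions ✓
(B) v₁ + v₂: v₁ [L T^-1] and v₂ [L T^-1] — same dimensions ✓
(C) m + F: m [M] and F [L M T^-2] — different dimensions cannot be added/subtracted ✗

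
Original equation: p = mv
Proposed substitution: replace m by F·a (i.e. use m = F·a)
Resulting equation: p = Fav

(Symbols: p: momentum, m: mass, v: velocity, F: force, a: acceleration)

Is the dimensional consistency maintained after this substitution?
No

[m] = [M] and [F·a] = [L^2 M T^-4]. These differ, so the substitution replaces a quantity by one of different dimensions and the result p = Fav has LHS [L M T^-1] vs RHS [L^3 M T^-5] — inconsistent.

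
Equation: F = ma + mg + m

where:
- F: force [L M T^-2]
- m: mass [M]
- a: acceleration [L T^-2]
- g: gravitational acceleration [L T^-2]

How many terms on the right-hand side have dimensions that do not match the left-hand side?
1

LHS F: [L M T^-2]
- ma: [L M T^-2] ✓
- mg: [L M T^-2] ✓
- m: [M] ✗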